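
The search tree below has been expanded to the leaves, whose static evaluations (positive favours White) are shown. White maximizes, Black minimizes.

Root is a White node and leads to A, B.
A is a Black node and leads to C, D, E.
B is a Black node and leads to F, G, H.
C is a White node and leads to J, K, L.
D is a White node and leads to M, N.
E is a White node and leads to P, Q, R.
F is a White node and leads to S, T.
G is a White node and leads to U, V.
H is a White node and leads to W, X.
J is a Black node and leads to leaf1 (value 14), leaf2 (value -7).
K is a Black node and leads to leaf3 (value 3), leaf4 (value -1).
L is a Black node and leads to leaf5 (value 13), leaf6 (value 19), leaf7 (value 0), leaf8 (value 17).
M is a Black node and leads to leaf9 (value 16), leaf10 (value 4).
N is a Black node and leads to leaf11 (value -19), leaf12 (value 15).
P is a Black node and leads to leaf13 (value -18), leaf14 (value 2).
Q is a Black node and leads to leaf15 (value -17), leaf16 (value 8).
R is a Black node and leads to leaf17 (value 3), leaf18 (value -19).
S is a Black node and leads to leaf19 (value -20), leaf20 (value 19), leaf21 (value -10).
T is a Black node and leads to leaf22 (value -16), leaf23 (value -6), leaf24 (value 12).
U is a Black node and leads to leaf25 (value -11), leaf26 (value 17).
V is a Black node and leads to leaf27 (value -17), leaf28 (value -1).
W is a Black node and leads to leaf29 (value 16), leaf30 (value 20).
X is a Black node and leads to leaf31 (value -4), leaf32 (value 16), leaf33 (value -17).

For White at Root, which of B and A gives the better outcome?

B

S (Black): min(-20, 19, -10) = -20
T (Black): min(-16, -6, 12) = -16
F (White): max(-20, -16) = -16
U (Black): min(-11, 17) = -11
V (Black): min(-17, -1) = -17
G (White): max(-11, -17) = -11
W (Black): min(16, 20) = 16
X (Black): min(-4, 16, -17) = -17
H (White): max(16, -17) = 16
B (Black): min(-16, -11, 16) = -16
J (Black): min(14, -7) = -7
K (Black): min(3, -1) = -1
L (Black): min(13, 19, 0, 17) = 0
C (White): max(-7, -1, 0) = 0
M (Black): min(16, 4) = 4
N (Black): min(-19, 15) = -19
D (White): max(4, -19) = 4
P (Black): min(-18, 2) = -18
Q (Black): min(-17, 8) = -17
R (Black): min(3, -19) = -19
E (White): max(-18, -17, -19) = -17
A (Black): min(0, 4, -17) = -17
White prefers the higher value; B=-16, A=-17. B is better since -16 > -17.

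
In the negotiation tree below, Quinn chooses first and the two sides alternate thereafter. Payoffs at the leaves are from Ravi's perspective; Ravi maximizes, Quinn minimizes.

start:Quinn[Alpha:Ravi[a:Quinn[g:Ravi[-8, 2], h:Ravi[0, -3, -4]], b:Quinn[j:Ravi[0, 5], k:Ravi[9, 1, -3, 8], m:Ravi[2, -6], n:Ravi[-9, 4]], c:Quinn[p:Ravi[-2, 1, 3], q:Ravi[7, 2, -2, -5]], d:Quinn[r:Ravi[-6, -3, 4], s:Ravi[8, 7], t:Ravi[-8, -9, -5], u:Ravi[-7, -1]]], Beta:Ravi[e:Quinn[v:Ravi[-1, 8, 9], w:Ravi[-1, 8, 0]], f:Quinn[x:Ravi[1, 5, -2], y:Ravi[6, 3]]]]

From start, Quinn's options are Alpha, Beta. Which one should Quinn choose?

g (Ravi): max(-8, 2) = 2
h (Ravi): max(0, -3, -4) = 0
a (Quinn): min(2, 0) = 0
j (Ravi): max(0, 5) = 5
k (Ravi): max(9, 1, -3, 8) = 9
m (Ravi): max(2, -6) = 2
n (Ravi): max(-9, 4) = 4
b (Quinn): min(5, 9, 2, 4) = 2
p (Ravi): max(-2, 1, 3) = 3
q (Ravi): max(7, 2, -2, -5) = 7
c (Quinn): min(3, 7) = 3
r (Ravi): max(-6, -3, 4) = 4
s (Ravi): max(8, 7) = 8
t (Ravi): max(-8, -9, -5) = -5
u (Ravi): max(-7, -1) = -1
d (Quinn): min(4, 8, -5, -1) = -5
Alpha (Ravi): max(0, 2, 3, -5) = 3
v (Ravi): max(-1, 8, 9) = 9
w (Ravi): max(-1, 8, 0) = 8
e (Quinn): min(9, 8) = 8
x (Ravi): max(1, 5, -2) = 5
y (Ravi): max(6, 3) = 6
f (Quinn): min(5, 6) = 5
Beta (Ravi): max(8, 5) = 8
start (Quinn): min(3, 8) = 3
Quinn at start wants the lowest of {Alpha=3, Beta=8}, so chooses Alpha.

Alpha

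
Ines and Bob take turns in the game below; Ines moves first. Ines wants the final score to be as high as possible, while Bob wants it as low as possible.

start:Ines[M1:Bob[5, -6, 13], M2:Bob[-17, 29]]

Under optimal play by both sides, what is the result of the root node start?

M1 (Bob): min(5, -6, 13) = -6
M2 (Bob): min(-17, 29) = -17
start (Ines): max(-6, -17) = -6

-6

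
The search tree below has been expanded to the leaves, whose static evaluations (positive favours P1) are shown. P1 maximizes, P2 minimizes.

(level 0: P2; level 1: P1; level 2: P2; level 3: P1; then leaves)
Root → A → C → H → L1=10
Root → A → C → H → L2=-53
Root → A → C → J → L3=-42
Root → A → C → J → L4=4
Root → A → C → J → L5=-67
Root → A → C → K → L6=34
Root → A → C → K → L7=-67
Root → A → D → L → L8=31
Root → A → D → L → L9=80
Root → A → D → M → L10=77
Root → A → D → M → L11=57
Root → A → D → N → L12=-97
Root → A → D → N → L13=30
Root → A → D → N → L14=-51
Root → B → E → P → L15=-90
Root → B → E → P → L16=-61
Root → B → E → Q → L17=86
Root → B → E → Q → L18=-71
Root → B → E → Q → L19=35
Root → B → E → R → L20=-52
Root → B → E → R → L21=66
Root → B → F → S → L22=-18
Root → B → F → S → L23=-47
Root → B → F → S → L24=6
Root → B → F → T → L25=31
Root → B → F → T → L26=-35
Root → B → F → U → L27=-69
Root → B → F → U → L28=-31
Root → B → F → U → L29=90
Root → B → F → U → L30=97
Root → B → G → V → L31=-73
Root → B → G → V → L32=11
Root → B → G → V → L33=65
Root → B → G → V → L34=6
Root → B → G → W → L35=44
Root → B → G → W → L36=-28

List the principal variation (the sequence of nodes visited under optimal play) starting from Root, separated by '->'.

Root -> A -> D -> N -> L13

H (P1): max(10, -53) = 10
J (P1): max(-42, 4, -67) = 4
K (P1): max(34, -67) = 34
C (P2): min(10, 4, 34) = 4
L (P1): max(31, 80) = 80
M (P1): max(77, 57) = 77
N (P1): max(-97, 30, -51) = 30
D (P2): min(80, 77, 30) = 30
A (P1): max(4, 30) = 30
P (P1): max(-90, -61) = -61
Q (P1): max(86, -71, 35) = 86
R (P1): max(-52, 66) = 66
E (P2): min(-61, 86, 66) = -61
S (P1): max(-18, -47, 6) = 6
T (P1): max(31, -35) = 31
U (P1): max(-69, -31, 90, 97) = 97
F (P2): min(6, 31, 97) = 6
V (P1): max(-73, 11, 65, 6) = 65
W (P1): max(44, -28) = 44
G (P2): min(65, 44) = 44
B (P1): max(-61, 6, 44) = 44
Root (P2): min(30, 44) = 30
At Root, P2 picks A (lowest: 30).
At A, P1 picks D (highest: 30).
At D, P2 picks N (lowest: 30).
At N, P1 picks L13 (highest: 30).
Terminal value 30.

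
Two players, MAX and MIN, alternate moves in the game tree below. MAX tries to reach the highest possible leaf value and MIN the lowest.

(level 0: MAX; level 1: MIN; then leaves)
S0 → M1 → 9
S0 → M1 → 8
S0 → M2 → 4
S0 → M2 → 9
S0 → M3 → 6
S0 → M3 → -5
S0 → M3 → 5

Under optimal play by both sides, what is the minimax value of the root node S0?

M1 (MIN): min(9, 8) = 8
M2 (MIN): min(4, 9) = 4
M3 (MIN): min(6, -5, 5) = -5
S0 (MAX): max(8, 4, -5) = 8

8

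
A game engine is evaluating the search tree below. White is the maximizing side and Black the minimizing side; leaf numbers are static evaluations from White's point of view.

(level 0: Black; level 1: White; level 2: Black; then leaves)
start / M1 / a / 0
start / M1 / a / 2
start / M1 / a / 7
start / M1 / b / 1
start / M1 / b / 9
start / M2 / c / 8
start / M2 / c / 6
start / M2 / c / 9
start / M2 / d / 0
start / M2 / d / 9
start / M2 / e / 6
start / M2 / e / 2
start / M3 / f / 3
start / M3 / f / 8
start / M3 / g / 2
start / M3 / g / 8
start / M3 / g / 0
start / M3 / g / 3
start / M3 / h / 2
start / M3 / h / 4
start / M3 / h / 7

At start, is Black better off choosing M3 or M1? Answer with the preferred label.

f (Black): min(3, 8) = 3
g (Black): min(2, 8, 0, 3) = 0
h (Black): min(2, 4, 7) = 2
M3 (White): max(3, 0, 2) = 3
a (Black): min(0, 2, 7) = 0
b (Black): min(1, 9) = 1
M1 (White): max(0, 1) = 1
Black prefers the lower value; M3=3, M1=1. M1 is better since 1 < 3.

M1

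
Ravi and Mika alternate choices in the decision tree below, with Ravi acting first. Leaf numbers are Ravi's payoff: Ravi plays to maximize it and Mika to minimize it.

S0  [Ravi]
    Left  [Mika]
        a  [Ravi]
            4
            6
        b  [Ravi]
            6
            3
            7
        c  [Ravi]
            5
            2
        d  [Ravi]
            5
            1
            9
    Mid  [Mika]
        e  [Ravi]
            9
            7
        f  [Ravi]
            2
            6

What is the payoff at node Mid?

e (Ravi): max(9, 7) = 9
f (Ravi): max(2, 6) = 6
Mid (Mika): min(9, 6) = 6

6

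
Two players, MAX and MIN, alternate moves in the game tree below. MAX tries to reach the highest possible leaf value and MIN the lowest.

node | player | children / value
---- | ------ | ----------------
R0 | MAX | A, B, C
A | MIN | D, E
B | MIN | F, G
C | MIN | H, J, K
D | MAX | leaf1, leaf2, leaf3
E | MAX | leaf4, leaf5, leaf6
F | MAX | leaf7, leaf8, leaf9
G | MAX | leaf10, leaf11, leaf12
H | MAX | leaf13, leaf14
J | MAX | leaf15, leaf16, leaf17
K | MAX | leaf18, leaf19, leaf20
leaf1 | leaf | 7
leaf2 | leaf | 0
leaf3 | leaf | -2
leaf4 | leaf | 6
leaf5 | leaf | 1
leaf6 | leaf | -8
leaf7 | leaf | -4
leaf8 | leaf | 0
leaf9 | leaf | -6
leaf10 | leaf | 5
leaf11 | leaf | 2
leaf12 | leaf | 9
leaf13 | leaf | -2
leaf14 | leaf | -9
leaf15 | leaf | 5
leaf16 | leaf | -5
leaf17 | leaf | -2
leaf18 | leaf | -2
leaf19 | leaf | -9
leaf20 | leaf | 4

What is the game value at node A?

6

D (MAX): max(7, 0, -2) = 7
E (MAX): max(6, 1, -8) = 6
A (MIN): min(7, 6) = 6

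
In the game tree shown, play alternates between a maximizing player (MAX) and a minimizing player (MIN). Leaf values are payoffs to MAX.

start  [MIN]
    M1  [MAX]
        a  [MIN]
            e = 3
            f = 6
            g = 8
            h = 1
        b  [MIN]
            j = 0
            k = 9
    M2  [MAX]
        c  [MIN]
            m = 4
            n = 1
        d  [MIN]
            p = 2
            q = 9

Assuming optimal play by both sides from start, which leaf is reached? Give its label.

a (MIN): min(3, 6, 8, 1) = 1
b (MIN): min(0, 9) = 0
M1 (MAX): max(1, 0) = 1
c (MIN): min(4, 1) = 1
d (MIN): min(2, 9) = 2
M2 (MAX): max(1, 2) = 2
start (MIN): min(1, 2) = 1
At start, MIN picks M1 (lowest: 1).
At M1, MAX picks a (highest: 1).
At a, MIN picks h (lowest: 1).
Terminal value 1.

h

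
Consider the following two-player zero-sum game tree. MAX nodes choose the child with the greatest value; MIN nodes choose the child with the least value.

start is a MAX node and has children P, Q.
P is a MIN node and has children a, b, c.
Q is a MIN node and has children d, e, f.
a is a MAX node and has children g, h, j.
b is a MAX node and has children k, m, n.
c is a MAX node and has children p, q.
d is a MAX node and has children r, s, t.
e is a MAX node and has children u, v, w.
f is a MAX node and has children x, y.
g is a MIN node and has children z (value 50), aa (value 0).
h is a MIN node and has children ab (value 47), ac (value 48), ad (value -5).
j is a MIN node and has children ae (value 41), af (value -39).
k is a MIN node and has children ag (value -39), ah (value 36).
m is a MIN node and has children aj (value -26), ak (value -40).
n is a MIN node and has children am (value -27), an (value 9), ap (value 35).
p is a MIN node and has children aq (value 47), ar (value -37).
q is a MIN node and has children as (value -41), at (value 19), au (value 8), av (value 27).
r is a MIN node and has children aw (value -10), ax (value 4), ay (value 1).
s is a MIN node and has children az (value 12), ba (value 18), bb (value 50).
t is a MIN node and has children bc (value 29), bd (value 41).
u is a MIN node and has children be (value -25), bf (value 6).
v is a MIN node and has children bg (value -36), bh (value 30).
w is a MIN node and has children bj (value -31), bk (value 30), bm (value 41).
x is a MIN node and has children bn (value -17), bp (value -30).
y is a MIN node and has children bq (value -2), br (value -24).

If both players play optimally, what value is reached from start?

g (MIN): min(50, 0) = 0
h (MIN): min(47, 48, -5) = -5
j (MIN): min(41, -39) = -39
a (MAX): max(0, -5, -39) = 0
k (MIN): min(-39, 36) = -39
m (MIN): min(-26, -40) = -40
n (MIN): min(-27, 9, 35) = -27
b (MAX): max(-39, -40, -27) = -27
p (MIN): min(47, -37) = -37
q (MIN): min(-41, 19, 8, 27) = -41
c (MAX): max(-37, -41) = -37
P (MIN): min(0, -27, -37) = -37
r (MIN): min(-10, 4, 1) = -10
s (MIN): min(12, 18, 50) = 12
t (MIN): min(29, 41) = 29
d (MAX): max(-10, 12, 29) = 29
u (MIN): min(-25, 6) = -25
v (MIN): min(-36, 30) = -36
w (MIN): min(-31, 30, 41) = -31
e (MAX): max(-25, -36, -31) = -25
x (MIN): min(-17, -30) = -30
y (MIN): min(-2, -24) = -24
f (MAX): max(-30, -24) = -24
Q (MIN): min(29, -25, -24) = -25
start (MAX): max(-37, -25) = -25

-25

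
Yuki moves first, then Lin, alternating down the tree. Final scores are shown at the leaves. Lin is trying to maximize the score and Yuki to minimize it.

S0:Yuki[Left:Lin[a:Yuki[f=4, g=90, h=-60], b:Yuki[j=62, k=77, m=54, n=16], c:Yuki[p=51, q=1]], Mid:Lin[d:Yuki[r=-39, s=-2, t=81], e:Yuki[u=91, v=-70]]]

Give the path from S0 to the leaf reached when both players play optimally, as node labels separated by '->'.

a (Yuki): min(4, 90, -60) = -60
b (Yuki): min(62, 77, 54, 16) = 16
c (Yuki): min(51, 1) = 1
Left (Lin): max(-60, 16, 1) = 16
d (Yuki): min(-39, -2, 81) = -39
e (Yuki): min(91, -70) = -70
Mid (Lin): max(-39, -70) = -39
S0 (Yuki): min(16, -39) = -39
At S0, Yuki picks Mid (lowest: -39).
At Mid, Lin picks d (highest: -39).
At d, Yuki picks r (lowest: -39).
Terminal value -39.

S0 -> Mid -> d -> r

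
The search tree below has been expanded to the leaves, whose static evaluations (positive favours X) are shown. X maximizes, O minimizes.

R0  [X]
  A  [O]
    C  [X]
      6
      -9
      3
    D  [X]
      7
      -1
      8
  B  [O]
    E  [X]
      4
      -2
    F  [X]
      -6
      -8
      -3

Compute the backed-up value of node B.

-3

E (X): max(4, -2) = 4
F (X): max(-6, -8, -3) = -3
B (O): min(4, -3) = -3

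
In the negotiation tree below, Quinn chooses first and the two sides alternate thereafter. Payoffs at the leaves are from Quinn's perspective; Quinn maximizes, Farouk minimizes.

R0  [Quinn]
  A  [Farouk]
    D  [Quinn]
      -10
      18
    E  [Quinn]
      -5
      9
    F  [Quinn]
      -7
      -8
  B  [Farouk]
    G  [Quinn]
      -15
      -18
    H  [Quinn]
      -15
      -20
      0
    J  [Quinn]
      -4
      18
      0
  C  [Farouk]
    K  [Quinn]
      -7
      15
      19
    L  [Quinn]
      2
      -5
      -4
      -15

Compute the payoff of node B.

-15

G (Quinn): max(-15, -18) = -15
H (Quinn): max(-15, -20, 0) = 0
J (Quinn): max(-4, 18, 0) = 18
B (Farouk): min(-15, 0, 18) = -15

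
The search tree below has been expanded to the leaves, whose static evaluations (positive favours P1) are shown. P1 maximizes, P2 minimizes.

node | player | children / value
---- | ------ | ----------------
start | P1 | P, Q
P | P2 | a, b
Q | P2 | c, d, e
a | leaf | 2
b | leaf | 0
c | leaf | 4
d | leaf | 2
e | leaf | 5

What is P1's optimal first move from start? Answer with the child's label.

Q

P (P2): min(2, 0) = 0
Q (P2): min(4, 2, 5) = 2
start (P1): max(0, 2) = 2
P1 at start wants the highest of {P=0, Q=2}, so chooses Q.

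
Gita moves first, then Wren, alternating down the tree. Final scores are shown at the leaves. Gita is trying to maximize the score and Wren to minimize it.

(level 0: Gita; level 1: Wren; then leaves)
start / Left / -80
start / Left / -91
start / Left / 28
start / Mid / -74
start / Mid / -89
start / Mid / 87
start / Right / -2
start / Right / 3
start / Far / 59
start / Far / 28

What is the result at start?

Left (Wren): min(-80, -91, 28) = -91
Mid (Wren): min(-74, -89, 87) = -89
Right (Wren): min(-2, 3) = -2
Far (Wren): min(59, 28) = 28
start (Gita): max(-91, -89, -2, 28) = 28

28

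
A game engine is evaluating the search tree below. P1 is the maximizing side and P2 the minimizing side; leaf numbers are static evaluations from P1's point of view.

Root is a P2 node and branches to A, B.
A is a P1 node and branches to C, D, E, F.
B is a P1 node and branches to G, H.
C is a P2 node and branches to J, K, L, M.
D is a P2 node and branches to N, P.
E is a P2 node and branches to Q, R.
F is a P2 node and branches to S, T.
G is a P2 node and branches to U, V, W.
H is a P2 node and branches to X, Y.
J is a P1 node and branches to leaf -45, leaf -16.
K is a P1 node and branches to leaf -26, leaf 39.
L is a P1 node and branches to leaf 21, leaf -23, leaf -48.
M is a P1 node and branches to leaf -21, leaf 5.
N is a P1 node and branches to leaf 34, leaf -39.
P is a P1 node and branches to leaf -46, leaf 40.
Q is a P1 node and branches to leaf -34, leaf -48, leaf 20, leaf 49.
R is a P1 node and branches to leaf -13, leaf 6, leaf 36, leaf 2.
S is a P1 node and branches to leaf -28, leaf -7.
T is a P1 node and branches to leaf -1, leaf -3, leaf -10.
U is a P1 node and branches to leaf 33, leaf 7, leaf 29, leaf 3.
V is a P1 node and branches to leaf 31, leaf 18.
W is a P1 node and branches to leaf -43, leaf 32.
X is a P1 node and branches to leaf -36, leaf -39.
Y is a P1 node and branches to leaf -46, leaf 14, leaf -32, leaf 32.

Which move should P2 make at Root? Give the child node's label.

B

J (P1): max(-45, -16) = -16
K (P1): max(-26, 39) = 39
L (P1): max(21, -23, -48) = 21
M (P1): max(-21, 5) = 5
C (P2): min(-16, 39, 21, 5) = -16
N (P1): max(34, -39) = 34
P (P1): max(-46, 40) = 40
D (P2): min(34, 40) = 34
Q (P1): max(-34, -48, 20, 49) = 49
R (P1): max(-13, 6, 36, 2) = 36
E (P2): min(49, 36) = 36
S (P1): max(-28, -7) = -7
T (P1): max(-1, -3, -10) = -1
F (P2): min(-7, -1) = -7
A (P1): max(-16, 34, 36, -7) = 36
U (P1): max(33, 7, 29, 3) = 33
V (P1): max(31, 18) = 31
W (P1): max(-43, 32) = 32
G (P2): min(33, 31, 32) = 31
X (P1): max(-36, -39) = -36
Y (P1): max(-46, 14, -32, 32) = 32
H (P2): min(-36, 32) = -36
B (P1): max(31, -36) = 31
Root (P2): min(36, 31) = 31
P2 at Root wants the lowest of {A=36, B=31}, so chooses B.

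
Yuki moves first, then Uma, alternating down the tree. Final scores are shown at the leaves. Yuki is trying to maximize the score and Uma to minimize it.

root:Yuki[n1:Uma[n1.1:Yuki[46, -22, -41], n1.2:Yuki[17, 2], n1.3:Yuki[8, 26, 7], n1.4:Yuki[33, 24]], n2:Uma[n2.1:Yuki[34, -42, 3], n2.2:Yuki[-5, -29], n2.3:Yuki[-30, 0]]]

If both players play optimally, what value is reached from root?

17

n1.1 (Yuki): max(46, -22, -41) = 46
n1.2 (Yuki): max(17, 2) = 17
n1.3 (Yuki): max(8, 26, 7) = 26
n1.4 (Yuki): max(33, 24) = 33
n1 (Uma): min(46, 17, 26, 33) = 17
n2.1 (Yuki): max(34, -42, 3) = 34
n2.2 (Yuki): max(-5, -29) = -5
n2.3 (Yuki): max(-30, 0) = 0
n2 (Uma): min(34, -5, 0) = -5
root (Yuki): max(17, -5) = 17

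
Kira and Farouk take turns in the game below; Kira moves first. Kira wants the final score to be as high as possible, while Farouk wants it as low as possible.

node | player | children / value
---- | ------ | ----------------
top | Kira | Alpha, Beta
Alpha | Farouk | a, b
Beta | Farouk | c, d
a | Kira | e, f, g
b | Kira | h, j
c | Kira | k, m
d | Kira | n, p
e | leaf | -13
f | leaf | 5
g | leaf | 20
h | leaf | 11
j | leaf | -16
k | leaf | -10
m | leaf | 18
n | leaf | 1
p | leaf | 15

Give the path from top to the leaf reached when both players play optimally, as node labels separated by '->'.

top -> Beta -> d -> p

a (Kira): max(-13, 5, 20) = 20
b (Kira): max(11, -16) = 11
Alpha (Farouk): min(20, 11) = 11
c (Kira): max(-10, 18) = 18
d (Kira): max(1, 15) = 15
Beta (Farouk): min(18, 15) = 15
top (Kira): max(11, 15) = 15
At top, Kira picks Beta (highest: 15).
At Beta, Farouk picks d (lowest: 15).
At d, Kira picks p (highest: 15).
Terminal value 15.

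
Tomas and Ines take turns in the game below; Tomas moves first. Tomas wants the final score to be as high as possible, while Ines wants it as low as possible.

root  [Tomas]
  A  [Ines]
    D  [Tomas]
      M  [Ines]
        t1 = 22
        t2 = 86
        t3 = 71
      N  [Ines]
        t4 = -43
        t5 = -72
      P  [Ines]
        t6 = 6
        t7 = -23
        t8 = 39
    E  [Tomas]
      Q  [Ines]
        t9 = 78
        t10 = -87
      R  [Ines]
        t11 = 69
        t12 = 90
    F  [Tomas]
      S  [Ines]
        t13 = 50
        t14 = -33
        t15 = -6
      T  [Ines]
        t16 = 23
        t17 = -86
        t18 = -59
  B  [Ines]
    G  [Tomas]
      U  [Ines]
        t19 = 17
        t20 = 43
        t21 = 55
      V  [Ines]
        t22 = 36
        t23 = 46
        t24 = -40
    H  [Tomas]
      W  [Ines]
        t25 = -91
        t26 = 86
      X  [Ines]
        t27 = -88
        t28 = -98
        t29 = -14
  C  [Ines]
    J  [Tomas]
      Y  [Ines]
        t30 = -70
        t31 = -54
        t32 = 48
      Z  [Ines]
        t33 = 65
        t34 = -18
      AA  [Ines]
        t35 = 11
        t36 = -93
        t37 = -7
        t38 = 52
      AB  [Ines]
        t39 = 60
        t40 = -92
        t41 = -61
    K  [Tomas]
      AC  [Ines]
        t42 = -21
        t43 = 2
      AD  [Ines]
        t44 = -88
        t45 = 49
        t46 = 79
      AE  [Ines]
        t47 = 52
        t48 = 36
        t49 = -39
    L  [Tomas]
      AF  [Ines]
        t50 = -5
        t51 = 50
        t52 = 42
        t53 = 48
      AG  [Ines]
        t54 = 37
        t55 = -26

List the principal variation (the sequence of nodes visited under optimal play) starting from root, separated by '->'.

root -> C -> K -> AC -> t42

M (Ines): min(22, 86, 71) = 22
N (Ines): min(-43, -72) = -72
P (Ines): min(6, -23, 39) = -23
D (Tomas): max(22, -72, -23) = 22
Q (Ines): min(78, -87) = -87
R (Ines): min(69, 90) = 69
E (Tomas): max(-87, 69) = 69
S (Ines): min(50, -33, -6) = -33
T (Ines): min(23, -86, -59) = -86
F (Tomas): max(-33, -86) = -33
A (Ines): min(22, 69, -33) = -33
U (Ines): min(17, 43, 55) = 17
V (Ines): min(36, 46, -40) = -40
G (Tomas): max(17, -40) = 17
W (Ines): min(-91, 86) = -91
X (Ines): min(-88, -98, -14) = -98
H (Tomas): max(-91, -98) = -91
B (Ines): min(17, -91) = -91
Y (Ines): min(-70, -54, 48) = -70
Z (Ines): min(65, -18) = -18
AA (Ines): min(11, -93, -7, 52) = -93
AB (Ines): min(60, -92, -61) = -92
J (Tomas): max(-70, -18, -93, -92) = -18
AC (Ines): min(-21, 2) = -21
AD (Ines): min(-88, 49, 79) = -88
AE (Ines): min(52, 36, -39) = -39
K (Tomas): max(-21, -88, -39) = -21
AF (Ines): min(-5, 50, 42, 48) = -5
AG (Ines): min(37, -26) = -26
L (Tomas): max(-5, -26) = -5
C (Ines): min(-18, -21, -5) = -21
root (Tomas): max(-33, -91, -21) = -21
At root, Tomas picks C (highest: -21).
At C, Ines picks K (lowest: -21).
At K, Tomas picks AC (highest: -21).
At AC, Ines picks t42 (lowest: -21).
Terminal value -21.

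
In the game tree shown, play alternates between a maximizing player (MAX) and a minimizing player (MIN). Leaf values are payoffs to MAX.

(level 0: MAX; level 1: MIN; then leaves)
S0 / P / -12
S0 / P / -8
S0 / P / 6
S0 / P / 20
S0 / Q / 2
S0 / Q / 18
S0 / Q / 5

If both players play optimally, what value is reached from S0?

2

P (MIN): min(-12, -8, 6, 20) = -12
Q (MIN): min(2, 18, 5) = 2
S0 (MAX): max(-12, 2) = 2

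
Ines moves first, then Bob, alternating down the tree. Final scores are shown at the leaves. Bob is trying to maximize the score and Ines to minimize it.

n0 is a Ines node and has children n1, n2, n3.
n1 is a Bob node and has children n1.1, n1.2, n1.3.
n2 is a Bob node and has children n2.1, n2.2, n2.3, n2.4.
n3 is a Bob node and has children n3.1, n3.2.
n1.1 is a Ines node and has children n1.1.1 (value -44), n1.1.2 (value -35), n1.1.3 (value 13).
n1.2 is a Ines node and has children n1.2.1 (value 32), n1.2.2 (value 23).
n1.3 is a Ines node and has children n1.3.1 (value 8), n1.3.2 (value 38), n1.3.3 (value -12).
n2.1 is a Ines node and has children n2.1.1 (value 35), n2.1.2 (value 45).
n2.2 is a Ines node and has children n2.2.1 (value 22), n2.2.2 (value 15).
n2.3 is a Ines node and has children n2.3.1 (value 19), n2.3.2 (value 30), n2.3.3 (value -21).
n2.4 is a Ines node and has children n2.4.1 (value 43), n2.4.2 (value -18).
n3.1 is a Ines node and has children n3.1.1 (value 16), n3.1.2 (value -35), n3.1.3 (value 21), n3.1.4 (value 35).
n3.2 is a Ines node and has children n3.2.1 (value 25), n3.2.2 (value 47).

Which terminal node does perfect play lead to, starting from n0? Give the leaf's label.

n1.1 (Ines): min(-44, -35, 13) = -44
n1.2 (Ines): min(32, 23) = 23
n1.3 (Ines): min(8, 38, -12) = -12
n1 (Bob): max(-44, 23, -12) = 23
n2.1 (Ines): min(35, 45) = 35
n2.2 (Ines): min(22, 15) = 15
n2.3 (Ines): min(19, 30, -21) = -21
n2.4 (Ines): min(43, -18) = -18
n2 (Bob): max(35, 15, -21, -18) = 35
n3.1 (Ines): min(16, -35, 21, 35) = -35
n3.2 (Ines): min(25, 47) = 25
n3 (Bob): max(-35, 25) = 25
n0 (Ines): min(23, 35, 25) = 23
At n0, Ines picks n1 (lowest: 23).
At n1, Bob picks n1.2 (highest: 23).
At n1.2, Ines picks n1.2.2 (lowest: 23).
Terminal value 23.

n1.2.2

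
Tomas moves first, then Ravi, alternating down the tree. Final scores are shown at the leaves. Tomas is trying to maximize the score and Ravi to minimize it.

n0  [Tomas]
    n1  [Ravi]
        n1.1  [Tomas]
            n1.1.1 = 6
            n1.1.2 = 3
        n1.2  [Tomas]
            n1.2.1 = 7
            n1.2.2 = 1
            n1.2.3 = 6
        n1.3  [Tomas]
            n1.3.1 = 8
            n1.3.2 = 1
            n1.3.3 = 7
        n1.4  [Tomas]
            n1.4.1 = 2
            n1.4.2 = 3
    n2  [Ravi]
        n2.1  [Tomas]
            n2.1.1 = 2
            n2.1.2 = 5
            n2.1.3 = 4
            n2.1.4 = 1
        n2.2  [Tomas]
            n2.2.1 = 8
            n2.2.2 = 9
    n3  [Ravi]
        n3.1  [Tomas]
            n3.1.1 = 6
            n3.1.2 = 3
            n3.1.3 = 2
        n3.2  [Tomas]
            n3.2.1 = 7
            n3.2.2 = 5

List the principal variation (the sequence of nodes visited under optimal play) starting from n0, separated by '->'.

n1.1 (Tomas): max(6, 3) = 6
n1.2 (Tomas): max(7, 1, 6) = 7
n1.3 (Tomas): max(8, 1, 7) = 8
n1.4 (Tomas): max(2, 3) = 3
n1 (Ravi): min(6, 7, 8, 3) = 3
n2.1 (Tomas): max(2, 5, 4, 1) = 5
n2.2 (Tomas): max(8, 9) = 9
n2 (Ravi): min(5, 9) = 5
n3.1 (Tomas): max(6, 3, 2) = 6
n3.2 (Tomas): max(7, 5) = 7
n3 (Ravi): min(6, 7) = 6
n0 (Tomas): max(3, 5, 6) = 6
At n0, Tomas picks n3 (highest: 6).
At n3, Ravi picks n3.1 (lowest: 6).
At n3.1, Tomas picks n3.1.1 (highest: 6).
Terminal value 6.

n0 -> n3 -> n3.1 -> n3.1.1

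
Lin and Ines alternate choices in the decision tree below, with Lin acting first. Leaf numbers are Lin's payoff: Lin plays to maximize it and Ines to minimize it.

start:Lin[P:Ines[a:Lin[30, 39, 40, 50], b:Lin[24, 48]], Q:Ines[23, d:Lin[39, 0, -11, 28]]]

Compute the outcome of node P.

48

a (Lin): max(30, 39, 40, 50) = 50
b (Lin): max(24, 48) = 48
P (Ines): min(50, 48) = 48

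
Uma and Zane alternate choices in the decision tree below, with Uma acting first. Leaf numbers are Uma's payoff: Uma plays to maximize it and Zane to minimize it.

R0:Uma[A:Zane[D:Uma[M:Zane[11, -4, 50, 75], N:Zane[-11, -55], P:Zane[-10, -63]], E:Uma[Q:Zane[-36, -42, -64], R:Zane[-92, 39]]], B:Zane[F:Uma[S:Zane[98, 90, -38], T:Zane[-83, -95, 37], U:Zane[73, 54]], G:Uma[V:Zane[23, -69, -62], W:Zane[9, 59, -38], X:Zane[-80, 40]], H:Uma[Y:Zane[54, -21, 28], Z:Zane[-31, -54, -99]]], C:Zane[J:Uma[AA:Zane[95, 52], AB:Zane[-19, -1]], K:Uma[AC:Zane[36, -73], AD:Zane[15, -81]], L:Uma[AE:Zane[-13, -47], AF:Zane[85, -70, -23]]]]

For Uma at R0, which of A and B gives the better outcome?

M (Zane): min(11, -4, 50, 75) = -4
N (Zane): min(-11, -55) = -55
P (Zane): min(-10, -63) = -63
D (Uma): max(-4, -55, -63) = -4
Q (Zane): min(-36, -42, -64) = -64
R (Zane): min(-92, 39) = -92
E (Uma): max(-64, -92) = -64
A (Zane): min(-4, -64) = -64
S (Zane): min(98, 90, -38) = -38
T (Zane): min(-83, -95, 37) = -95
U (Zane): min(73, 54) = 54
F (Uma): max(-38, -95, 54) = 54
V (Zane): min(23, -69, -62) = -69
W (Zane): min(9, 59, -38) = -38
X (Zane): min(-80, 40) = -80
G (Uma): max(-69, -38, -80) = -38
Y (Zane): min(54, -21, 28) = -21
Z (Zane): min(-31, -54, -99) = -99
H (Uma): max(-21, -99) = -21
B (Zane): min(54, -38, -21) = -38
Uma prefers the higher value; A=-64, B=-38. B is better since -38 > -64.

B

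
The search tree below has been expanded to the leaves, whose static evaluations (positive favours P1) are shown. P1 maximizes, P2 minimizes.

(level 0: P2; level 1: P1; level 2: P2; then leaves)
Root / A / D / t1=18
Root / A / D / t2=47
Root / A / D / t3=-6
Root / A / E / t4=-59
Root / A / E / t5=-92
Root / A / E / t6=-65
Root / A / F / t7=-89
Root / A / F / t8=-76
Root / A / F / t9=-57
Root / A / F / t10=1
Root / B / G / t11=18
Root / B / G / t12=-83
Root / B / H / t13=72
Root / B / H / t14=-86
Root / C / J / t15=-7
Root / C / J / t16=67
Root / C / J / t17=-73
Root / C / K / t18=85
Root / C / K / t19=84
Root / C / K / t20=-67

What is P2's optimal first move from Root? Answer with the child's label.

D (P2): min(18, 47, -6) = -6
E (P2): min(-59, -92, -65) = -92
F (P2): min(-89, -76, -57, 1) = -89
A (P1): max(-6, -92, -89) = -6
G (P2): min(18, -83) = -83
H (P2): min(72, -86) = -86
B (P1): max(-83, -86) = -83
J (P2): min(-7, 67, -73) = -73
K (P2): min(85, 84, -67) = -67
C (P1): max(-73, -67) = -67
Root (P2): min(-6, -83, -67) = -83
P2 at Root wants the lowest of {A=-6, B=-83, C=-67}, so chooses B.

B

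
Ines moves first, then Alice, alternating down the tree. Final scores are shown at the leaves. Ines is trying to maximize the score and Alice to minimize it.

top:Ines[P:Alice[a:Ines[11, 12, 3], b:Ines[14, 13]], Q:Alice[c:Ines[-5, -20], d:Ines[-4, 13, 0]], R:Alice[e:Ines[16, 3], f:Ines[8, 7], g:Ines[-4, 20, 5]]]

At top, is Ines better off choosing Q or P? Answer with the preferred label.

c (Ines): max(-5, -20) = -5
d (Ines): max(-4, 13, 0) = 13
Q (Alice): min(-5, 13) = -5
a (Ines): max(11, 12, 3) = 12
b (Ines): max(14, 13) = 14
P (Alice): min(12, 14) = 12
Ines prefers the higher value; Q=-5, P=12. P is better since 12 > -5.

P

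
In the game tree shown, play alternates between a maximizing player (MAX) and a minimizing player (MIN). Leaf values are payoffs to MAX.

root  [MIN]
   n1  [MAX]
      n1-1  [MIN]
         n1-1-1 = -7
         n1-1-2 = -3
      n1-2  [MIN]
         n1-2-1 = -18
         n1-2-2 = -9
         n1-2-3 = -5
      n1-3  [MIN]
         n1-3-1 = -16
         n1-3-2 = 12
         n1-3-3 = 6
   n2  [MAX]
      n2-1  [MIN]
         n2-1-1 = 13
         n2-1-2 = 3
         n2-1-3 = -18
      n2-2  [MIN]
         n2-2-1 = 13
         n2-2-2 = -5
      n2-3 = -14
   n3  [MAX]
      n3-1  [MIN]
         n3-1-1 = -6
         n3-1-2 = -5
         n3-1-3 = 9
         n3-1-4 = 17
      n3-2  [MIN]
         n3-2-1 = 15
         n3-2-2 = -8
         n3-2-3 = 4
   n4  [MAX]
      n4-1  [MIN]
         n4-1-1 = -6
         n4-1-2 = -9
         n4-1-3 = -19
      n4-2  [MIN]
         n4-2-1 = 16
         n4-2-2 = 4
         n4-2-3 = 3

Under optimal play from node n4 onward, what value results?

n4-1 (MIN): min(-6, -9, -19) = -19
n4-2 (MIN): min(16, 4, 3) = 3
n4 (MAX): max(-19, 3) = 3

3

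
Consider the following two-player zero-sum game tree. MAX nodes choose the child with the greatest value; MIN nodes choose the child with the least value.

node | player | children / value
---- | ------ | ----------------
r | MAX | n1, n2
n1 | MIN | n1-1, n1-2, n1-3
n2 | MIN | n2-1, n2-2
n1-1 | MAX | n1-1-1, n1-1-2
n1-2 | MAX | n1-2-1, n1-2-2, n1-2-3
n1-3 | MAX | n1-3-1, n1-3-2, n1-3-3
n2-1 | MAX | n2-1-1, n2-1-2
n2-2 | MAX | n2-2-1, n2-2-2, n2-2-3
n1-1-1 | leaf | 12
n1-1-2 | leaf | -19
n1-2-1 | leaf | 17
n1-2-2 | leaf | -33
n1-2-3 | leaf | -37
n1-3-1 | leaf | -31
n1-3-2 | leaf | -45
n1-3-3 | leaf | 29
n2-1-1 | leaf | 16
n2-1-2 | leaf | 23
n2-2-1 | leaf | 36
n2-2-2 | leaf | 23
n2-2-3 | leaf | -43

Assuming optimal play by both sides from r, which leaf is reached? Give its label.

n1-1 (MAX): max(12, -19) = 12
n1-2 (MAX): max(17, -33, -37) = 17
n1-3 (MAX): max(-31, -45, 29) = 29
n1 (MIN): min(12, 17, 29) = 12
n2-1 (MAX): max(16, 23) = 23
n2-2 (MAX): max(36, 23, -43) = 36
n2 (MIN): min(23, 36) = 23
r (MAX): max(12, 23) = 23
At r, MAX picks n2 (highest: 23).
At n2, MIN picks n2-1 (lowest: 23).
At n2-1, MAX picks n2-1-2 (highest: 23).
Terminal value 23.

n2-1-2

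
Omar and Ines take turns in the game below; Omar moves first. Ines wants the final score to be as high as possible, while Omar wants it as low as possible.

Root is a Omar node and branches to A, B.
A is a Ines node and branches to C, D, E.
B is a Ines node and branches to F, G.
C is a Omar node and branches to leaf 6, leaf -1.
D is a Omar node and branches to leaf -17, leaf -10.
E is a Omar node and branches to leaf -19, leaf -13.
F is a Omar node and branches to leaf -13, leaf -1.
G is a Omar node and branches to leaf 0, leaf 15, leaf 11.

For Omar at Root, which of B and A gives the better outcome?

A

F (Omar): min(-13, -1) = -13
G (Omar): min(0, 15, 11) = 0
B (Ines): max(-13, 0) = 0
C (Omar): min(6, -1) = -1
D (Omar): min(-17, -10) = -17
E (Omar): min(-19, -13) = -19
A (Ines): max(-1, -17, -19) = -1
Omar prefers the lower value; B=0, A=-1. A is better since -1 < 0.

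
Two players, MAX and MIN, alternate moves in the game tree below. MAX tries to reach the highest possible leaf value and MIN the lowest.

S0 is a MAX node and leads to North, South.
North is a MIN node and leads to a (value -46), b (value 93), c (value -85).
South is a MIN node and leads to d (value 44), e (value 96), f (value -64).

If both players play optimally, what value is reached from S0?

North (MIN): min(-46, 93, -85) = -85
South (MIN): min(44, 96, -64) = -64
S0 (MAX): max(-85, -64) = -64

-64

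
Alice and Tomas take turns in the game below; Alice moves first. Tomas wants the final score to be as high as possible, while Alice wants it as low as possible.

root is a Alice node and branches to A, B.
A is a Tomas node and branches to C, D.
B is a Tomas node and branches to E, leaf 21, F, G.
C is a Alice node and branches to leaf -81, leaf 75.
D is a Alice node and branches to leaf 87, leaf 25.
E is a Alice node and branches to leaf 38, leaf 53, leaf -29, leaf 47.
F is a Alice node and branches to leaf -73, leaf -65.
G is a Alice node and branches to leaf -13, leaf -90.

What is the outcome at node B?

E (Alice): min(38, 53, -29, 47) = -29
F (Alice): min(-73, -65) = -73
G (Alice): min(-13, -90) = -90
B (Tomas): max(-29, 21, -73, -90) = 21

21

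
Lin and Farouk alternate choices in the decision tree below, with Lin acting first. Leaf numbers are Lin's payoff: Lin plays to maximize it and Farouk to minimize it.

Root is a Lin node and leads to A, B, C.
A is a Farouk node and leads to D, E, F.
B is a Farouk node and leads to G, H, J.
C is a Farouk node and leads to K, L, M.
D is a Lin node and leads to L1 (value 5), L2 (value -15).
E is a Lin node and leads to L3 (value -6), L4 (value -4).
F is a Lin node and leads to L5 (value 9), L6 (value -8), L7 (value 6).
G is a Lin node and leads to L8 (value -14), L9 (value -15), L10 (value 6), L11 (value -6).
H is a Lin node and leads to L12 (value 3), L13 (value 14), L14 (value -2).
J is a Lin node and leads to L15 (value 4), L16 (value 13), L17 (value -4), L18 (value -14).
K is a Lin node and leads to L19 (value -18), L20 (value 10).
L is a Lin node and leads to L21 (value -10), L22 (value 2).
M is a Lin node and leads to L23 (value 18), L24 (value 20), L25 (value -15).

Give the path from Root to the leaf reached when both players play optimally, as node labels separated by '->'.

Root -> B -> G -> L10

D (Lin): max(5, -15) = 5
E (Lin): max(-6, -4) = -4
F (Lin): max(9, -8, 6) = 9
A (Farouk): min(5, -4, 9) = -4
G (Lin): max(-14, -15, 6, -6) = 6
H (Lin): max(3, 14, -2) = 14
J (Lin): max(4, 13, -4, -14) = 13
B (Farouk): min(6, 14, 13) = 6
K (Lin): max(-18, 10) = 10
L (Lin): max(-10, 2) = 2
M (Lin): max(18, 20, -15) = 20
C (Farouk): min(10, 2, 20) = 2
Root (Lin): max(-4, 6, 2) = 6
At Root, Lin picks B (highest: 6).
At B, Farouk picks G (lowest: 6).
At G, Lin picks L10 (highest: 6).
Terminal value 6.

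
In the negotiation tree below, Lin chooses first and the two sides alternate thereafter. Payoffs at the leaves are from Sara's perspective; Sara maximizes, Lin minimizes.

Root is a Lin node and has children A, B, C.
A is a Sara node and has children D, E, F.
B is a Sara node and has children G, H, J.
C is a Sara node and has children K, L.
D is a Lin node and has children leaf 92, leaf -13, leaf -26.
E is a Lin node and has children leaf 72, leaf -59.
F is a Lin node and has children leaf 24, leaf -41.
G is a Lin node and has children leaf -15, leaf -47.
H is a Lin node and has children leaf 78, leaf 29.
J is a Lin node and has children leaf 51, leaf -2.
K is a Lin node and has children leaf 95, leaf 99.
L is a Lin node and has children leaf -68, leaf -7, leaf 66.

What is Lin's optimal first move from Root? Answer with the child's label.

A

D (Lin): min(92, -13, -26) = -26
E (Lin): min(72, -59) = -59
F (Lin): min(24, -41) = -41
A (Sara): max(-26, -59, -41) = -26
G (Lin): min(-15, -47) = -47
H (Lin): min(78, 29) = 29
J (Lin): min(51, -2) = -2
B (Sara): max(-47, 29, -2) = 29
K (Lin): min(95, 99) = 95
L (Lin): min(-68, -7, 66) = -68
C (Sara): max(95, -68) = 95
Root (Lin): min(-26, 29, 95) = -26
Lin at Root wants the lowest of {A=-26, B=29, C=95}, so chooses A.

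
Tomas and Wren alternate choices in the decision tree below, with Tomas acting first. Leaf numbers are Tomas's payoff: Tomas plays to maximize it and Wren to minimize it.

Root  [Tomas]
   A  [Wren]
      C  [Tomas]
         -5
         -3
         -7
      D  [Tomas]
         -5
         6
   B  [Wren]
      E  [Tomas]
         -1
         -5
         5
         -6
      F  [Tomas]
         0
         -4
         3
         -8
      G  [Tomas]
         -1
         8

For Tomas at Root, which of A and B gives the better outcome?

B

C (Tomas): max(-5, -3, -7) = -3
D (Tomas): max(-5, 6) = 6
A (Wren): min(-3, 6) = -3
E (Tomas): max(-1, -5, 5, -6) = 5
F (Tomas): max(0, -4, 3, -8) = 3
G (Tomas): max(-1, 8) = 8
B (Wren): min(5, 3, 8) = 3
Tomas prefers the higher value; A=-3, B=3. B is better since 3 > -3.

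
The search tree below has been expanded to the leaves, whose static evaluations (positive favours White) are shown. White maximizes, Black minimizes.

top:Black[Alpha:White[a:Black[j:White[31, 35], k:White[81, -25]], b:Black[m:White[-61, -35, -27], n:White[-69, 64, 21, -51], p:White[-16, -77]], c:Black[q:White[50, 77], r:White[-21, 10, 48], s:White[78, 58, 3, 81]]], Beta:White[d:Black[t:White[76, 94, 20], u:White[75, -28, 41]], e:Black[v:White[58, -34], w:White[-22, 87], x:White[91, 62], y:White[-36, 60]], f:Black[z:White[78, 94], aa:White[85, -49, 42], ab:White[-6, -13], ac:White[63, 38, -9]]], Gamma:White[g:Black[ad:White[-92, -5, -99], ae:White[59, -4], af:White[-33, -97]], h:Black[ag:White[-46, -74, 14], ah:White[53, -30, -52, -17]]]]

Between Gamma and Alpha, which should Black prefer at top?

ad (White): max(-92, -5, -99) = -5
ae (White): max(59, -4) = 59
af (White): max(-33, -97) = -33
g (Black): min(-5, 59, -33) = -33
ag (White): max(-46, -74, 14) = 14
ah (White): max(53, -30, -52, -17) = 53
h (Black): min(14, 53) = 14
Gamma (White): max(-33, 14) = 14
j (White): max(31, 35) = 35
k (White): max(81, -25) = 81
a (Black): min(35, 81) = 35
m (White): max(-61, -35, -27) = -27
n (White): max(-69, 64, 21, -51) = 64
p (White): max(-16, -77) = -16
b (Black): min(-27, 64, -16) = -27
q (White): max(50, 77) = 77
r (White): max(-21, 10, 48) = 48
s (White): max(78, 58, 3, 81) = 81
c (Black): min(77, 48, 81) = 48
Alpha (White): max(35, -27, 48) = 48
Black prefers the lower value; Gamma=14, Alpha=48. Gamma is better since 14 < 48.

Gamma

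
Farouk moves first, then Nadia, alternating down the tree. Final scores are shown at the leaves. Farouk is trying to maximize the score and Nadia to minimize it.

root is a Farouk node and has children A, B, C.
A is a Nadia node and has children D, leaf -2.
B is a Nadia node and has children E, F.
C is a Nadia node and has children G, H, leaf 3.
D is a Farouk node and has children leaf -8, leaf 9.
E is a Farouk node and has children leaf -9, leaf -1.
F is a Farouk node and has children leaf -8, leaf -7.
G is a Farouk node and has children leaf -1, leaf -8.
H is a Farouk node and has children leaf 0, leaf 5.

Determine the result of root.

D (Farouk): max(-8, 9) = 9
A (Nadia): min(9, -2) = -2
E (Farouk): max(-9, -1) = -1
F (Farouk): max(-8, -7) = -7
B (Nadia): min(-1, -7) = -7
G (Farouk): max(-1, -8) = -1
H (Farouk): max(0, 5) = 5
C (Nadia): min(-1, 5, 3) = -1
root (Farouk): max(-2, -7, -1) = -1

-1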